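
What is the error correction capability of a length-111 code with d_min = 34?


Correction capability = floor((d-1)/2) = floor((34-1)/2) = 16

16 errors


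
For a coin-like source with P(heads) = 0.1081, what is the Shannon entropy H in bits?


H = -p*log2(p) - (1-p)*log2(1-p). -0.1081*log2(0.1081) = 0.346954; -0.8919*log2(0.8919) = 0.147205. H = 0.346954 + 0.147205 = 0.4942

0.4942 bits


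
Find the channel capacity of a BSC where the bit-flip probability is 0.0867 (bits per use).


H(p) = -p*log2(p) - (1-p)*log2(1-p) = -0.0867*log2(0.0867) - 0.9133*log2(0.9133) = 0.305862 + 0.119495 = 0.4254. C = 1 - H(p) = 1 - 0.4254 = 0.5746

0.5746 bits


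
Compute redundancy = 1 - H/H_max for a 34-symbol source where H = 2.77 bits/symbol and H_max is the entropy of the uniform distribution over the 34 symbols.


H_max = log2(K) = log2(34) = 5.0875 bits/symbol. Redundancy = 1 - H/H_max = 1 - 2.77/5.0875 = 1 - 0.5445 = 0.4555

0.4555


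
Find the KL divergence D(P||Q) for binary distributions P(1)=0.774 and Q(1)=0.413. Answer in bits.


KL = p*log2(p/q) + (1-p)*log2((1-p)/(1-q)) = 0.774*log2(0.774/0.413) + 0.226*log2(0.226/0.587) = 0.3902

0.3902 bits


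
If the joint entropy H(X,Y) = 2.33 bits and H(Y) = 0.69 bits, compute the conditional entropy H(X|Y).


H(X|Y) = H(X,Y) - H(Y) = 2.33 - 0.69 = 1.64

1.64 bits


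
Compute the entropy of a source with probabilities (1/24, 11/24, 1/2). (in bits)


H = -sum(p_i * log2(p_i)). Terms: -(1/24)*log2(1/24) = 0.191040; -(11/24)*log2(11/24) = 0.515868; -(1/2)*log2(1/2) = 0.500000. H = 0.191040 + 0.515868 + 0.500000 = 1.2069

1.2069 bits


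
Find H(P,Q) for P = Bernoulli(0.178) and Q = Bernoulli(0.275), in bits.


H(P,Q) = -p*log2(q) - (1-p)*log2(1-q). -0.178*log2(0.275) = 0.331524; -0.822*log2(0.725) = 0.381365. H(P,Q) = 0.331524 + 0.381365 = 0.7129

0.7129 bits


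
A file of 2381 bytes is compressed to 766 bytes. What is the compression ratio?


Ratio = original / compressed = 2381 / 766 = 3.1084

3.1084


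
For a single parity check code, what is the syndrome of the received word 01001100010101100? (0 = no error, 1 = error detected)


Syndrome = XOR of all bits = 0 XOR 1 XOR 0 XOR 0 XOR 1 XOR 1 XOR 0 XOR 0 XOR 0 XOR 1 XOR 0 XOR 1 XOR 0 XOR 1 XOR 1 XOR 0 XOR 0 = 1

1


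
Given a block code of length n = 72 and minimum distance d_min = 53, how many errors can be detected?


Detection capability = d_min - 1 = 53 - 1 = 52

52 errors


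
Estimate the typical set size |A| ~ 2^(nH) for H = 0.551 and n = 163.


log2|A_typical| = nH = 163 * 0.551 = 89.813, so |A_typical| ~ 2^89.813 = 1.087e+27

1.087e+27


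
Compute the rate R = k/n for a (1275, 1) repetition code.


Rate = k/n = 1/1275

1/1275


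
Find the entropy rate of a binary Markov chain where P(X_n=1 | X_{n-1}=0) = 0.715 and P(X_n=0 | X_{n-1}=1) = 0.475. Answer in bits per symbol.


Stationary distribution: pi_0 = p10/(p01+p10) = 0.3992, pi_1 = 0.6008. Entropy rate H' = pi_0*H(p01) + pi_1*H(p10) = 0.3992*0.8622 + 0.6008*0.9982 = 0.9439

0.9439 bits/symbol


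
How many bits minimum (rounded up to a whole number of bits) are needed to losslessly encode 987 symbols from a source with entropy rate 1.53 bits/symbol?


Minimum bits >= n * H = 987 * 1.53 = 1510.11, rounded up to a whole number of bits = 1511

1511 bits


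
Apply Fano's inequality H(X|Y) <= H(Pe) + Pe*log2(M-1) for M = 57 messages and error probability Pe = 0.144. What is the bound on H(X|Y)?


H(Pe) = -Pe*log2(Pe) - (1-Pe)*log2(1-Pe) = -0.144*log2(0.144) - 0.856*log2(0.856) = 0.402604 + 0.192016 = 0.5946. Pe*log2(M-1) = 0.144*log2(56) = 0.836259. Bound = H(Pe) + Pe*log2(M-1) = 0.402604 + 0.192016 + 0.836259 = 1.4309

1.4309 bits


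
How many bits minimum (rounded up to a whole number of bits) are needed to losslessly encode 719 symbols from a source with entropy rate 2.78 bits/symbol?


Minimum bits >= n * H = 719 * 2.78 = 1998.82, rounded up to a whole number of bits = 1999

1999 bits


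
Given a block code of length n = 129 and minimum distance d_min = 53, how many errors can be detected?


Detection capability = d_min - 1 = 53 - 1 = 52

52 errors


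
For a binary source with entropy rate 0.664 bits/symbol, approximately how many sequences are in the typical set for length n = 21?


log2|A_typical| = nH = 21 * 0.664 = 13.944, so |A_typical| ~ 2^13.944 = 1.576e+04

1.576e+04


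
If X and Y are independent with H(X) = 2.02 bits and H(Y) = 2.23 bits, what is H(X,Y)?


For independent variables, H(X,Y) = H(X) + H(Y) = 2.02 + 2.23 = 4.25

4.25 bits


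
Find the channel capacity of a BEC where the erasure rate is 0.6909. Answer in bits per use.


C = 1 - epsilon = 1 - 0.6909 = 0.3091

0.3091 bits


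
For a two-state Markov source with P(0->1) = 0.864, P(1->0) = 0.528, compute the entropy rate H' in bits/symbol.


Stationary distribution: pi_0 = p10/(p01+p10) = 0.3793, pi_1 = 0.6207. Entropy rate H' = pi_0*H(p01) + pi_1*H(p10) = 0.3793*0.5737 + 0.6207*0.9977 = 0.8369

0.8369 bits/symbol


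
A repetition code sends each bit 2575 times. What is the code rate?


Rate = k/n = 1/2575

1/2575


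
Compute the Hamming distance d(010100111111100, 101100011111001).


Count differing positions: ^ ^ ^ . . . ^ . . . . . ^ . ^ = 6 differences

6


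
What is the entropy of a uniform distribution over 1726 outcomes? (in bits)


H = log2(n) = log2(1726) = 10.7532

10.7532 bits


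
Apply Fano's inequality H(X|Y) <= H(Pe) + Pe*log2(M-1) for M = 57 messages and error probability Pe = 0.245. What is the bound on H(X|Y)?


H(Pe) = -Pe*log2(Pe) - (1-Pe)*log2(1-Pe) = -0.245*log2(0.245) - 0.755*log2(0.755) = 0.497141 + 0.306116 = 0.8033. Pe*log2(M-1) = 0.245*log2(56) = 1.422802. Bound = H(Pe) + Pe*log2(M-1) = 0.497141 + 0.306116 + 1.422802 = 2.2261

2.2261 bits


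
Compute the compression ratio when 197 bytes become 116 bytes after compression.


Ratio = original / compressed = 197 / 116 = 1.6983

1.6983


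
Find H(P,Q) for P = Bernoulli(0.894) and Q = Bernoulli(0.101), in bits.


H(P,Q) = -p*log2(q) - (1-p)*log2(1-q). -0.894*log2(0.101) = 2.956970; -0.106*log2(0.899) = 0.016282. H(P,Q) = 2.956970 + 0.016282 = 2.9733

2.9733 bits


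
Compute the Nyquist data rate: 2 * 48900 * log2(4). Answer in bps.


Rate = 2 * B * log2(M) = 2 * 48900 * 2.0 = 195600.0

195600.0 bps


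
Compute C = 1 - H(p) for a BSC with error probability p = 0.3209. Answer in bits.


H(p) = -p*log2(p) - (1-p)*log2(1-p) = -0.3209*log2(0.3209) - 0.6791*log2(0.6791) = 0.526213 + 0.379144 = 0.9054. C = 1 - H(p) = 1 - 0.9054 = 0.0946

0.0946 bits


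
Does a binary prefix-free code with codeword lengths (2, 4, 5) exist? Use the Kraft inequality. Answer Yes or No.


Kraft sum = sum(2^(-l_i)) = 0.3438, need <= 1. Result: satisfied (a binary prefix-free code with these lengths exists)

Yes


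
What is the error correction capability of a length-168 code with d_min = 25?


Correction capability = floor((d-1)/2) = floor((25-1)/2) = 12

12 errors


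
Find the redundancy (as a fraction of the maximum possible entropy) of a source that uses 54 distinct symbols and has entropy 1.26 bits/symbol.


H_max = log2(K) = log2(54) = 5.7549 bits/symbol. Redundancy = 1 - H/H_max = 1 - 1.26/5.7549 = 1 - 0.2189 = 0.7811

0.7811


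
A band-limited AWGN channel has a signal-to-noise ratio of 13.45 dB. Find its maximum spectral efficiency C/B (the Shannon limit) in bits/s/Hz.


SNR_linear = 10^(13.45/10) = 22.1309; C/B = log2(1 + SNR_linear) = log2(1 + 22.1309) = 4.5318

4.5318 bits/s/Hz


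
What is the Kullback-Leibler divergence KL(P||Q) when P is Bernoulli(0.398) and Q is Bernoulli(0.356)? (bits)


KL = p*log2(p/q) + (1-p)*log2((1-p)/(1-q)) = 0.398*log2(0.398/0.356) + 0.602*log2(0.602/0.644) = 0.0055

0.0055 bits


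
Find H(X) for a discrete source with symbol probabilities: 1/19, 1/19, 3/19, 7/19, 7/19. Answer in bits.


H = -sum(p_i * log2(p_i)). Terms: -(1/19)*log2(1/19) = 0.223575; -(1/19)*log2(1/19) = 0.223575; -(3/19)*log2(3/19) = 0.420468; -(7/19)*log2(7/19) = 0.530737; -(7/19)*log2(7/19) = 0.530737. H = 0.223575 + 0.223575 + 0.420468 + 0.530737 + 0.530737 = 1.9291

1.9291 bits


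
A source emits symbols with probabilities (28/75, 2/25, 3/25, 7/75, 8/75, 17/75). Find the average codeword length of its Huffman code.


Huffman construction (repeatedly merge the two least-probable nodes; each merge adds 1 bit to every symbol beneath it): 2/25 + 7/75 = 13/75; 8/75 + 3/25 = 17/75; 13/75 + 17/75 = 2/5; 17/75 + 28/75 = 3/5; 2/5 + 3/5 = 1. Resulting codeword lengths (in the order the probabilities were given): (2, 3, 3, 3, 3, 2). L_avg = sum(p_i * l_i) = 28/75*2 + 2/25*3 + 3/25*3 + 7/75*3 + 8/75*3 + 17/75*2 = 12/5 = 2.4

2.4 bits


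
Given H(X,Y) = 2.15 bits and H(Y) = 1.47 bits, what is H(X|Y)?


H(X|Y) = H(X,Y) - H(Y) = 2.15 - 1.47 = 0.68

0.68 bits


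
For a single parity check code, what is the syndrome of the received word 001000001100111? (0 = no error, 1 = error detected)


Syndrome = XOR of all bits = 0 XOR 0 XOR 1 XOR 0 XOR 0 XOR 0 XOR 0 XOR 0 XOR 1 XOR 1 XOR 0 XOR 0 XOR 1 XOR 1 XOR 1 = 0

0


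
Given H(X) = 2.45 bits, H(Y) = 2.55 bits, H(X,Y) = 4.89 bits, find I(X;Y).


I(X;Y) = H(X) + H(Y) - H(X,Y) = 2.45 + 2.55 - 4.89 = 0.11

0.11 bits


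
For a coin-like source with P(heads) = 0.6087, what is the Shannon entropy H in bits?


H = -p*log2(p) - (1-p)*log2(1-p). -0.6087*log2(0.6087) = 0.435949; -0.3913*log2(0.3913) = 0.529684. H = 0.435949 + 0.529684 = 0.9656

0.9656 bits


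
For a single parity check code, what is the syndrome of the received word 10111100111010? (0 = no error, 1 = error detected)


Syndrome = XOR of all bits = 1 XOR 0 XOR 1 XOR 1 XOR 1 XOR 1 XOR 0 XOR 0 XOR 1 XOR 1 XOR 1 XOR 0 XOR 1 XOR 0 = 1

1


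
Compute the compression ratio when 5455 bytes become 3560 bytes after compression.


Ratio = original / compressed = 5455 / 3560 = 1.5323

1.5323


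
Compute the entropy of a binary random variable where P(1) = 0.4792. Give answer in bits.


H = -p*log2(p) - (1-p)*log2(1-p). -0.4792*log2(0.4792) = 0.508575; -0.5208*log2(0.5208) = 0.490176. H = 0.508575 + 0.490176 = 0.9988

0.9988 bits


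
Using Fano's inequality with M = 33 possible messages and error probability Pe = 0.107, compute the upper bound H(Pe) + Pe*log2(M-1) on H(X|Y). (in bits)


H(Pe) = -Pe*log2(Pe) - (1-Pe)*log2(1-Pe) = -0.107*log2(0.107) - 0.893*log2(0.893) = 0.345002 + 0.145798 = 0.4908. Pe*log2(M-1) = 0.107*log2(32) = 0.535000. Bound = H(Pe) + Pe*log2(M-1) = 0.345002 + 0.145798 + 0.535000 = 1.0258

1.0258 bits


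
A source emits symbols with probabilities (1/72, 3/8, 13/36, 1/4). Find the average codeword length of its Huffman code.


Huffman construction (repeatedly merge the two least-probable nodes; each merge adds 1 bit to every symbol beneath it): 1/72 + 1/4 = 19/72; 19/72 + 13/36 = 5/8; 3/8 + 5/8 = 1. Resulting codeword lengths (in the order the probabilities were given): (3, 1, 2, 3). L_avg = sum(p_i * l_i) = 1/72*3 + 3/8*1 + 13/36*2 + 1/4*3 = 17/9 = 1.8889

1.8889 bits


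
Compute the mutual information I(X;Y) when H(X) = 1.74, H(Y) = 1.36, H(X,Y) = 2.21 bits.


I(X;Y) = H(X) + H(Y) - H(X,Y) = 1.74 + 1.36 - 2.21 = 0.89

0.89 bits


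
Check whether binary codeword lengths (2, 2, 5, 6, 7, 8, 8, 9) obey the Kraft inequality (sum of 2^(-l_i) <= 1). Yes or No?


Kraft sum = sum(2^(-l_i)) = 0.5645, need <= 1. Result: satisfied (a binary prefix-free code with these lengths exists)

Yes


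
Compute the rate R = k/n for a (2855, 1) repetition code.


Rate = k/n = 1/2855

1/2855


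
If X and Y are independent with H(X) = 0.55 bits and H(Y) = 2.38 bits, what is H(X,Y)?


For independent variables, H(X,Y) = H(X) + H(Y) = 0.55 + 2.38 = 2.93

2.93 bits


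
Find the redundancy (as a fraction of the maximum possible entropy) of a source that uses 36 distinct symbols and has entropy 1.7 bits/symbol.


H_max = log2(K) = log2(36) = 5.1699 bits/symbol. Redundancy = 1 - H/H_max = 1 - 1.7/5.1699 = 1 - 0.3288 = 0.6712

0.6712


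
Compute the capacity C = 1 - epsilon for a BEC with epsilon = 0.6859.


C = 1 - epsilon = 1 - 0.6859 = 0.3141

0.3141 bits


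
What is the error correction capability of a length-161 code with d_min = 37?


Correction capability = floor((d-1)/2) = floor((37-1)/2) = 18

18 errors


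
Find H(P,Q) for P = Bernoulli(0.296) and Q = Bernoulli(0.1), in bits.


H(P,Q) = -p*log2(q) - (1-p)*log2(1-q). -0.296*log2(0.1) = 0.983291; -0.704*log2(0.9) = 0.107010. H(P,Q) = 0.983291 + 0.107010 = 1.0903

1.0903 bits


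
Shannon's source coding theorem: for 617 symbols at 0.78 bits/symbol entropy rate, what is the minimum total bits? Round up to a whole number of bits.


Minimum bits >= n * H = 617 * 0.78 = 481.26, rounded up to a whole number of bits = 482

482 bits


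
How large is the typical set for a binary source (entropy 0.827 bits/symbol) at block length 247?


log2|A_typical| = nH = 247 * 0.827 = 204.269, so |A_typical| ~ 2^204.269 = 3.098e+61

3.098e+61


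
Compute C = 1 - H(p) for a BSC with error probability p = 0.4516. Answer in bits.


H(p) = -p*log2(p) - (1-p)*log2(1-p) = -0.4516*log2(0.4516) - 0.5484*log2(0.5484) = 0.517932 + 0.475298 = 0.9932. C = 1 - H(p) = 1 - 0.9932 = 0.0068

0.0068 bits


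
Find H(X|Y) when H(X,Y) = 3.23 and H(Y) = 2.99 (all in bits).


H(X|Y) = H(X,Y) - H(Y) = 3.23 - 2.99 = 0.24

0.24 bits


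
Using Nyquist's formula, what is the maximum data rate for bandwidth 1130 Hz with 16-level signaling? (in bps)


Rate = 2 * B * log2(M) = 2 * 1130 * 4.0 = 9040.0

9040.0 bps


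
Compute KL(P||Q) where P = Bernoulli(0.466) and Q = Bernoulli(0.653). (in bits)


KL = p*log2(p/q) + (1-p)*log2((1-p)/(1-q)) = 0.466*log2(0.466/0.653) + 0.534*log2(0.534/0.347) = 0.1053

0.1053 bits


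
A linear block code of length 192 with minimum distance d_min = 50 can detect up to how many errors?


Detection capability = d_min - 1 = 50 - 1 = 49

49 errors


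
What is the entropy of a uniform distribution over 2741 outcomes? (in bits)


H = log2(n) = log2(2741) = 11.4205

11.4205 bits


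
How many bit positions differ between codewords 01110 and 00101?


Count differing positions: . ^ . ^ ^ = 3 differences

3


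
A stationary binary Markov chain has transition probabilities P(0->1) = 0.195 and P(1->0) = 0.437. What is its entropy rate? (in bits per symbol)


Stationary distribution: pi_0 = p10/(p01+p10) = 0.6915, pi_1 = 0.3085. Entropy rate H' = pi_0*H(p01) + pi_1*H(p10) = 0.6915*0.7118 + 0.3085*0.9885 = 0.7972

0.7972 bits/symbol


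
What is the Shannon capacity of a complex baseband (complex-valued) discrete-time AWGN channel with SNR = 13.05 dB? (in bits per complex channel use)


SNR_linear = 10^(13.05/10) = 20.1837; C = log2(1 + SNR_linear) = log2(1 + 20.1837) = 4.4049

4.4049 bits/channel use


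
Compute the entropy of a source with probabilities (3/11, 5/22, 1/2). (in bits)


H = -sum(p_i * log2(p_i)). Terms: -(3/11)*log2(3/11) = 0.511219; -(5/22)*log2(5/22) = 0.485796; -(1/2)*log2(1/2) = 0.500000. H = 0.511219 + 0.485796 + 0.500000 = 1.497

1.497 bits


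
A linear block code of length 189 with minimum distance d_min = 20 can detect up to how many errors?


Detection capability = d_min - 1 = 20 - 1 = 19

19 errors


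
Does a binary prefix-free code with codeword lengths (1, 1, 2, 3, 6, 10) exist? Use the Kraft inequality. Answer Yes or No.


Kraft sum = sum(2^(-l_i)) = 1.3916, need <= 1. Result: violated (a binary prefix-free code with these lengths cannot exist)

No


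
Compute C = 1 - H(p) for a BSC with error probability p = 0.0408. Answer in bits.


H(p) = -p*log2(p) - (1-p)*log2(1-p) = -0.0408*log2(0.0408) - 0.9592*log2(0.9592) = 0.188304 + 0.057645 = 0.2459. C = 1 - H(p) = 1 - 0.2459 = 0.7541

0.7541 bits


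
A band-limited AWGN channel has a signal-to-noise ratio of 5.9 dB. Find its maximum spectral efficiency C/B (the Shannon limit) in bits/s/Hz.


SNR_linear = 10^(5.9/10) = 3.8905; C/B = log2(1 + SNR_linear) = log2(1 + 3.8905) = 2.29

2.29 bits/s/Hz


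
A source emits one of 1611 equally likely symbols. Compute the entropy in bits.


H = log2(n) = log2(1611) = 10.6537

10.6537 bits


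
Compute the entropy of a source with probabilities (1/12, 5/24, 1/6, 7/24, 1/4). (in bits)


H = -sum(p_i * log2(p_i)). Terms: -(1/12)*log2(1/12) = 0.298747; -(5/24)*log2(5/24) = 0.471466; -(1/6)*log2(1/6) = 0.430827; -(7/24)*log2(7/24) = 0.518469; -(1/4)*log2(1/4) = 0.500000. H = 0.298747 + 0.471466 + 0.430827 + 0.518469 + 0.500000 = 2.2195

2.2195 bits


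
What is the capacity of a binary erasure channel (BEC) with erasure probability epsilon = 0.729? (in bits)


C = 1 - epsilon = 1 - 0.729 = 0.271

0.271 bits


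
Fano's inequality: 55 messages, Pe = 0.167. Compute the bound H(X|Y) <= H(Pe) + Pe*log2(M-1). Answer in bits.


H(Pe) = -Pe*log2(Pe) - (1-Pe)*log2(1-Pe) = -0.167*log2(0.167) - 0.833*log2(0.833) = 0.431207 + 0.219588 = 0.6508. Pe*log2(M-1) = 0.167*log2(54) = 0.961066. Bound = H(Pe) + Pe*log2(M-1) = 0.431207 + 0.219588 + 0.961066 = 1.6119

1.6119 bits


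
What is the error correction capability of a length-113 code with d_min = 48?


Correction capability = floor((d-1)/2) = floor((48-1)/2) = 23

23 errors


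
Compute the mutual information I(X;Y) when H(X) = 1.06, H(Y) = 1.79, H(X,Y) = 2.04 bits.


I(X;Y) = H(X) + H(Y) - H(X,Y) = 1.06 + 1.79 - 2.04 = 0.81

0.81 bits


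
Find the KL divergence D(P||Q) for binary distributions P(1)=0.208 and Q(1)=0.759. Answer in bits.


KL = p*log2(p/q) + (1-p)*log2((1-p)/(1-q)) = 0.208*log2(0.208/0.759) + 0.792*log2(0.792/0.241) = 0.971

0.971 bits


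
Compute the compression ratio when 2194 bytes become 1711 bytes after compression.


Ratio = original / compressed = 2194 / 1711 = 1.2823

1.2823


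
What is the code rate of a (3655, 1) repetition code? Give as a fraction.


Rate = k/n = 1/3655

1/3655


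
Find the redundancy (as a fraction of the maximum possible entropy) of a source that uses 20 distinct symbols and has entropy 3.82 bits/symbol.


H_max = log2(K) = log2(20) = 4.3219 bits/symbol. Redundancy = 1 - H/H_max = 1 - 3.82/4.3219 = 1 - 0.8839 = 0.1161

0.1161


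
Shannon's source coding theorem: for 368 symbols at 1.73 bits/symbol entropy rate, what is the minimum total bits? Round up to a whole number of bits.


Minimum bits >= n * H = 368 * 1.73 = 636.64, rounded up to a whole number of bits = 637

637 bits


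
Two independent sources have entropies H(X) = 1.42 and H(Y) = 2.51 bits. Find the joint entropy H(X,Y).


For independent variables, H(X,Y) = H(X) + H(Y) = 1.42 + 2.51 = 3.93

3.93 bits


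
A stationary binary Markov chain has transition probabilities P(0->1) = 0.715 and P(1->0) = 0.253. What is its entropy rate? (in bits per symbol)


Stationary distribution: pi_0 = p10/(p01+p10) = 0.2614, pi_1 = 0.7386. Entropy rate H' = pi_0*H(p01) + pi_1*H(p10) = 0.2614*0.8622 + 0.7386*0.816 = 0.8281

0.8281 bits/symbol


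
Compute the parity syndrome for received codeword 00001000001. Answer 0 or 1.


Syndrome = XOR of all bits = 0 XOR 0 XOR 0 XOR 0 XOR 1 XOR 0 XOR 0 XOR 0 XOR 0 XOR 0 XOR 1 = 0

0


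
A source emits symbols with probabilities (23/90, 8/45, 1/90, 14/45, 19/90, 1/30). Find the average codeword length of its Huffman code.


Huffman construction (repeatedly merge the two least-probable nodes; each merge adds 1 bit to every symbol beneath it): 1/90 + 1/30 = 2/45; 2/45 + 8/45 = 2/9; 19/90 + 2/9 = 13/30; 23/90 + 14/45 = 17/30; 13/30 + 17/30 = 1. Resulting codeword lengths (in the order the probabilities were given): (2, 3, 4, 2, 2, 4). L_avg = sum(p_i * l_i) = 23/90*2 + 8/45*3 + 1/90*4 + 14/45*2 + 19/90*2 + 1/30*4 = 34/15 = 2.2667

2.2667 bits


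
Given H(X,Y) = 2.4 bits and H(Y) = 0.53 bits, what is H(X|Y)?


H(X|Y) = H(X,Y) - H(Y) = 2.4 - 0.53 = 1.87

1.87 bits


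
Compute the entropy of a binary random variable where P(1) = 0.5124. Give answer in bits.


H = -p*log2(p) - (1-p)*log2(1-p). -0.5124*log2(0.5124) = 0.494291; -0.4876*log2(0.4876) = 0.505266. H = 0.494291 + 0.505266 = 0.9996

0.9996 bits


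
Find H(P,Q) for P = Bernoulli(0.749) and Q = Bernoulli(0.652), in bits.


H(P,Q) = -p*log2(q) - (1-p)*log2(1-q). -0.749*log2(0.652) = 0.462175; -0.251*log2(0.348) = 0.382233. H(P,Q) = 0.462175 + 0.382233 = 0.8444

0.8444 bits


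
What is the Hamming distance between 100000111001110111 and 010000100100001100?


Count differing positions: ^ ^ . . . . . ^ ^ ^ . ^ ^ ^ ^ . ^ ^ = 11 differences

11


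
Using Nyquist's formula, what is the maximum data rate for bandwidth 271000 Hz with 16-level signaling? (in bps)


Rate = 2 * B * log2(M) = 2 * 271000 * 4.0 = 2168000.0

2168000.0 bps


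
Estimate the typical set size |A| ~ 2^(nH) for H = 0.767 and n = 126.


log2|A_typical| = nH = 126 * 0.767 = 96.642, so |A_typical| ~ 2^96.642 = 1.236e+29

1.236e+29


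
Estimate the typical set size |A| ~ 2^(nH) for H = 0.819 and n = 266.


log2|A_typical| = nH = 266 * 0.819 = 217.854, so |A_typical| ~ 2^217.854 = 3.807e+65

3.807e+65


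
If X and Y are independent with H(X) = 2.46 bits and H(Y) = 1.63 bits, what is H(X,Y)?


For independent variables, H(X,Y) = H(X) + H(Y) = 2.46 + 1.63 = 4.09

4.09 bits


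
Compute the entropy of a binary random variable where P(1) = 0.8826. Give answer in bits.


H = -p*log2(p) - (1-p)*log2(1-p). -0.8826*log2(0.8826) = 0.159017; -0.1174*log2(0.1174) = 0.362824. H = 0.159017 + 0.362824 = 0.5218

0.5218 bits


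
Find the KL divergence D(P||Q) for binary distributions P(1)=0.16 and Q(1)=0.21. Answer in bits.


KL = p*log2(p/q) + (1-p)*log2((1-p)/(1-q)) = 0.16*log2(0.16/0.21) + 0.84*log2(0.84/0.79) = 0.0116

0.0116 bits


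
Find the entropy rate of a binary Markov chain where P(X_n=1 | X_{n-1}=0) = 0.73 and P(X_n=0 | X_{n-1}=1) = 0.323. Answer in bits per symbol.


Stationary distribution: pi_0 = p10/(p01+p10) = 0.3067, pi_1 = 0.6933. Entropy rate H' = pi_0*H(p01) + pi_1*H(p10) = 0.3067*0.8415 + 0.6933*0.9076 = 0.8873

0.8873 bits/symbol


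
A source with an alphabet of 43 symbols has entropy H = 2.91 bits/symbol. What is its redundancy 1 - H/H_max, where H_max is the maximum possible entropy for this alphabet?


H_max = log2(K) = log2(43) = 5.4263 bits/symbol. Redundancy = 1 - H/H_max = 1 - 2.91/5.4263 = 1 - 0.5363 = 0.4637

0.4637


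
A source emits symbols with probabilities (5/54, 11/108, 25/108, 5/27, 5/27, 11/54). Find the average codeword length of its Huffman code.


Huffman construction (repeatedly merge the two least-probable nodes; each merge adds 1 bit to every symbol beneath it): 5/54 + 11/108 = 7/36; 5/27 + 5/27 = 10/27; 7/36 + 11/54 = 43/108; 25/108 + 10/27 = 65/108; 43/108 + 65/108 = 1. Resulting codeword lengths (in the order the probabilities were given): (3, 3, 2, 3, 3, 2). L_avg = sum(p_i * l_i) = 5/54*3 + 11/108*3 + 25/108*2 + 5/27*3 + 5/27*3 + 11/54*2 = 277/108 = 2.5648

2.5648 bits


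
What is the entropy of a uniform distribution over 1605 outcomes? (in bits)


H = log2(n) = log2(1605) = 10.6484

10.6484 bits


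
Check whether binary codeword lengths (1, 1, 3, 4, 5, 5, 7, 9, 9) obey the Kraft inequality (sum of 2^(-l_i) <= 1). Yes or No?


Kraft sum = sum(2^(-l_i)) = 1.2617, need <= 1. Result: violated (a binary prefix-free code with these lengths cannot exist)

No


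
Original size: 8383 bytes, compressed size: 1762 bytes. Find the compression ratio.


Ratio = original / compressed = 8383 / 1762 = 4.7577

4.7577


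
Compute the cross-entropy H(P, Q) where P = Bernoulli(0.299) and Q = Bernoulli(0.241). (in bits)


H(P,Q) = -p*log2(q) - (1-p)*log2(1-q). -0.299*log2(0.241) = 0.613816; -0.701*log2(0.759) = 0.278878. H(P,Q) = 0.613816 + 0.278878 = 0.8927

0.8927 bits


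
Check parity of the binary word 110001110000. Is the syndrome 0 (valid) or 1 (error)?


Syndrome = XOR of all bits = 1 XOR 1 XOR 0 XOR 0 XOR 0 XOR 1 XOR 1 XOR 1 XOR 0 XOR 0 XOR 0 XOR 0 = 1

1


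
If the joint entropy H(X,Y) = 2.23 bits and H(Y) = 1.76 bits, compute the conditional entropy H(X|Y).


H(X|Y) = H(X,Y) - H(Y) = 2.23 - 1.76 = 0.47

0.47 bits


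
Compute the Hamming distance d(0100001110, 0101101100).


Count differing positions: . . . ^ ^ . . . ^ . = 3 differences

3


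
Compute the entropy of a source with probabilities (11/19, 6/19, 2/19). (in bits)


H = -sum(p_i * log2(p_i)). Terms: -(11/19)*log2(11/19) = 0.456498; -(6/19)*log2(6/19) = 0.525147; -(2/19)*log2(2/19) = 0.341887. H = 0.456498 + 0.525147 + 0.341887 = 1.3235

1.3235 bits


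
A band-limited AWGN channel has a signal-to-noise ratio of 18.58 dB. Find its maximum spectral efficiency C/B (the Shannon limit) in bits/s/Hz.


SNR_linear = 10^(18.58/10) = 72.1107; C/B = log2(1 + SNR_linear) = log2(1 + 72.1107) = 6.192

6.192 bits/s/Hz


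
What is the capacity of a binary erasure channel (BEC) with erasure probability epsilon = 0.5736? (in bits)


C = 1 - epsilon = 1 - 0.5736 = 0.4264

0.4264 bits


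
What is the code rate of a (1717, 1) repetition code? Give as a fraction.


Rate = k/n = 1/1717

1/1717


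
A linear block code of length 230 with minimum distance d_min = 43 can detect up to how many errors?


Detection capability = d_min - 1 = 43 - 1 = 42

42 errors


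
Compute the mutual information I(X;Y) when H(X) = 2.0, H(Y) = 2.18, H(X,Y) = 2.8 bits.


I(X;Y) = H(X) + H(Y) - H(X,Y) = 2.0 + 2.18 - 2.8 = 1.38

1.38 bits


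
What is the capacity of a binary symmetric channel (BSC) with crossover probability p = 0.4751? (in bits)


H(p) = -p*log2(p) - (1-p)*log2(1-p) = -0.4751*log2(0.4751) - 0.5249*log2(0.5249) = 0.510113 + 0.488097 = 0.9982. C = 1 - H(p) = 1 - 0.9982 = 0.0018

0.0018 bits


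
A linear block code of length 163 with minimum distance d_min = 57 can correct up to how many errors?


Correction capability = floor((d-1)/2) = floor((57-1)/2) = 28

28 errors


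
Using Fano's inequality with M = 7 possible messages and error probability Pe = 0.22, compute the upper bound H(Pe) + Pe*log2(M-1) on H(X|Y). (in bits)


H(Pe) = -Pe*log2(Pe) - (1-Pe)*log2(1-Pe) = -0.22*log2(0.22) - 0.78*log2(0.78) = 0.480573 + 0.279594 = 0.7602. Pe*log2(M-1) = 0.22*log2(6) = 0.568692. Bound = H(Pe) + Pe*log2(M-1) = 0.480573 + 0.279594 + 0.568692 = 1.3289

1.3289 bits


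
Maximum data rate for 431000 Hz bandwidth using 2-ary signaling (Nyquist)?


Rate = 2 * B * log2(M) = 2 * 431000 * 1.0 = 862000.0

862000.0 bps


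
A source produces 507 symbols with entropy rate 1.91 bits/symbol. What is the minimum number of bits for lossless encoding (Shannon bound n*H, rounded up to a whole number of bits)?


Minimum bits >= n * H = 507 * 1.91 = 968.37, rounded up to a whole number of bits = 969

969 bits


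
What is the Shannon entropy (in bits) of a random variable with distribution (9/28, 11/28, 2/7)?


H = -sum(p_i * log2(p_i)). Terms: -(9/28)*log2(9/28) = 0.526317; -(11/28)*log2(11/28) = 0.529541; -(2/7)*log2(2/7) = 0.516387. H = 0.526317 + 0.529541 + 0.516387 = 1.5722

1.5722 bits


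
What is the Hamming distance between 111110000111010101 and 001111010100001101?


Count differing positions: ^ ^ . . . ^ . ^ . . ^ ^ . ^ ^ . . . = 8 differences

8


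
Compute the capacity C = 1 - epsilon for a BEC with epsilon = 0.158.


C = 1 - epsilon = 1 - 0.158 = 0.842

0.842 bits


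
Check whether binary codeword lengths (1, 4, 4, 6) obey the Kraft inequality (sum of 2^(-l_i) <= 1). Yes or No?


Kraft sum = sum(2^(-l_i)) = 0.6406, need <= 1. Result: satisfied (a binary prefix-free code with these lengths exists)

Yes


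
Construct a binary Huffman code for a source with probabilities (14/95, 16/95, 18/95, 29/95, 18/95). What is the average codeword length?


Huffman construction (repeatedly merge the two least-probable nodes; each merge adds 1 bit to every symbol beneath it): 14/95 + 16/95 = 6/19; 18/95 + 18/95 = 36/95; 29/95 + 6/19 = 59/95; 36/95 + 59/95 = 1. Resulting codeword lengths (in the order the probabilities were given): (3, 3, 2, 2, 2). L_avg = sum(p_i * l_i) = 14/95*3 + 16/95*3 + 18/95*2 + 29/95*2 + 18/95*2 = 44/19 = 2.3158

2.3158 bits


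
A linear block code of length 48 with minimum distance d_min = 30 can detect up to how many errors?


Detection capability = d_min - 1 = 30 - 1 = 29

29 errors


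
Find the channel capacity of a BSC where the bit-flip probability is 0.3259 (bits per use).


H(p) = -p*log2(p) - (1-p)*log2(1-p) = -0.3259*log2(0.3259) - 0.6741*log2(0.6741) = 0.527143 + 0.383540 = 0.9107. C = 1 - H(p) = 1 - 0.9107 = 0.0893

0.0893 bits


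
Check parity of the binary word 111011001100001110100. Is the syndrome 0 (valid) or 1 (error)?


Syndrome = XOR of all bits = 1 XOR 1 XOR 1 XOR 0 XOR 1 XOR 1 XOR 0 XOR 0 XOR 1 XOR 1 XOR 0 XOR 0 XOR 0 XOR 0 XOR 1 XOR 1 XOR 1 XOR 0 XOR 1 XOR 0 XOR 0 = 1

1


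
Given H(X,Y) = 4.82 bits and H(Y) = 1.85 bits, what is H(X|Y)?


H(X|Y) = H(X,Y) - H(Y) = 4.82 - 1.85 = 2.97

2.97 bits


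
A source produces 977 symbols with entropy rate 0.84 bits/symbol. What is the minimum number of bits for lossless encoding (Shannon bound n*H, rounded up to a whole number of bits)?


Minimum bits >= n * H = 977 * 0.84 = 820.68, rounded up to a whole number of bits = 821

821 bits


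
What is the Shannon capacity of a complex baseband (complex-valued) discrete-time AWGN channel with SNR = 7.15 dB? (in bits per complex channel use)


SNR_linear = 10^(7.15/10) = 5.188; C = log2(1 + SNR_linear) = log2(1 + 5.188) = 2.6295

2.6295 bits/channel use


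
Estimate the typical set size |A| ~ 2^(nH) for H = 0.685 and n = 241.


log2|A_typical| = nH = 241 * 0.685 = 165.085, so |A_typical| ~ 2^165.085 = 4.961e+49

4.961e+49


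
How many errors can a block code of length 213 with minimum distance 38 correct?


Correction capability = floor((d-1)/2) = floor((38-1)/2) = 18

18 errors


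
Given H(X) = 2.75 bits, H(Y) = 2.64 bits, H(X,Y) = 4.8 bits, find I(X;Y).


I(X;Y) = H(X) + H(Y) - H(X,Y) = 2.75 + 2.64 - 4.8 = 0.59

0.59 bits


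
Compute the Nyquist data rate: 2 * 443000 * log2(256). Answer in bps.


Rate = 2 * B * log2(M) = 2 * 443000 * 8.0 = 7088000.0

7088000.0 bps


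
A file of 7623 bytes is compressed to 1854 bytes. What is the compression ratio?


Ratio = original / compressed = 7623 / 1854 = 4.1117

4.1117


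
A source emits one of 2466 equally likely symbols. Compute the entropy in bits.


H = log2(n) = log2(2466) = 11.268

11.268 bits


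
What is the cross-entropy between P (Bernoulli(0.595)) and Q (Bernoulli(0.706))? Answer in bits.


H(P,Q) = -p*log2(q) - (1-p)*log2(1-q). -0.595*log2(0.706) = 0.298845; -0.405*log2(0.294) = 0.715275. H(P,Q) = 0.298845 + 0.715275 = 1.0141

1.0141 bits


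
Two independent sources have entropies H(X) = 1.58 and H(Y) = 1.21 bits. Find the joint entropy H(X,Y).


For independent variables, H(X,Y) = H(X) + H(Y) = 1.58 + 1.21 = 2.79

2.79 bits


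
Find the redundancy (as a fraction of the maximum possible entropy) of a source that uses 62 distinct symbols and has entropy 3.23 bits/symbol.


H_max = log2(K) = log2(62) = 5.9542 bits/symbol. Redundancy = 1 - H/H_max = 1 - 3.23/5.9542 = 1 - 0.5425 = 0.4575

0.4575


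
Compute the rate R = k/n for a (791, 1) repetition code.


Rate = k/n = 1/791

1/791


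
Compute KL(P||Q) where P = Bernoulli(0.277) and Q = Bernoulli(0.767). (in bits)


KL = p*log2(p/q) + (1-p)*log2((1-p)/(1-q)) = 0.277*log2(0.277/0.767) + 0.723*log2(0.723/0.233) = 0.7741

0.7741 bits


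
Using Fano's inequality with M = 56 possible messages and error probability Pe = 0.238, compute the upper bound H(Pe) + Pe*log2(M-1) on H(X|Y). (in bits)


H(Pe) = -Pe*log2(Pe) - (1-Pe)*log2(1-Pe) = -0.238*log2(0.238) - 0.762*log2(0.762) = 0.492890 + 0.298808 = 0.7917. Pe*log2(M-1) = 0.238*log2(55) = 1.375964. Bound = H(Pe) + Pe*log2(M-1) = 0.492890 + 0.298808 + 1.375964 = 2.1677

2.1677 bits


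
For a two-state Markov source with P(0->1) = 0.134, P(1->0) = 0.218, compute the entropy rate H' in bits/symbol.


Stationary distribution: pi_0 = p10/(p01+p10) = 0.6193, pi_1 = 0.3807. Entropy rate H' = pi_0*H(p01) + pi_1*H(p10) = 0.6193*0.5683 + 0.3807*0.7565 = 0.6399

0.6399 bits/symbol


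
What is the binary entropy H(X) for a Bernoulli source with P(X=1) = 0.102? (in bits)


H = -p*log2(p) - (1-p)*log2(1-p). -0.102*log2(0.102) = 0.335923; -0.898*log2(0.898) = 0.139381. H = 0.335923 + 0.139381 = 0.4753

0.4753 bits


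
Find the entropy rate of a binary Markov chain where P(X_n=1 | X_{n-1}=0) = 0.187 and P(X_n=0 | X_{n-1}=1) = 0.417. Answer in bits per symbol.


Stationary distribution: pi_0 = p10/(p01+p10) = 0.6904, pi_1 = 0.3096. Entropy rate H' = pi_0*H(p01) + pi_1*H(p10) = 0.6904*0.6952 + 0.3096*0.98 = 0.7834

0.7834 bits/symbol


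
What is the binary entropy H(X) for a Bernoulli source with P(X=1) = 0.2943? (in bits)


H = -p*log2(p) - (1-p)*log2(1-p). -0.2943*log2(0.2943) = 0.519334; -0.7057*log2(0.7057) = 0.354878. H = 0.519334 + 0.354878 = 0.8742

0.8742 bits


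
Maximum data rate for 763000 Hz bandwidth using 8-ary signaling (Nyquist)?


Rate = 2 * B * log2(M) = 2 * 763000 * 3.0 = 4578000.0

4578000.0 bps


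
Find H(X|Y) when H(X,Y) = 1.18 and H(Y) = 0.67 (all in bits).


H(X|Y) = H(X,Y) - H(Y) = 1.18 - 0.67 = 0.51

0.51 bits


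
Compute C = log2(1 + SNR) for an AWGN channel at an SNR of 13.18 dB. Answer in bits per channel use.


SNR_linear = 10^(13.18/10) = 20.797; C = log2(1 + SNR_linear) = log2(1 + 20.797) = 4.4461

4.4461 bits/channel use


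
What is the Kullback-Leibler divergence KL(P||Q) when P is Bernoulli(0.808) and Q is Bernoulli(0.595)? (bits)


KL = p*log2(p/q) + (1-p)*log2((1-p)/(1-q)) = 0.808*log2(0.808/0.595) + 0.192*log2(0.192/0.405) = 0.15

0.15 bits


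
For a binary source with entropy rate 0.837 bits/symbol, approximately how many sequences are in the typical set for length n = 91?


log2|A_typical| = nH = 91 * 0.837 = 76.167, so |A_typical| ~ 2^76.167 = 8.483e+22

8.483e+22


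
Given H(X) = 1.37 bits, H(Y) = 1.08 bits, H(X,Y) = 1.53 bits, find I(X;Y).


I(X;Y) = H(X) + H(Y) - H(X,Y) = 1.37 + 1.08 - 1.53 = 0.92

0.92 bits


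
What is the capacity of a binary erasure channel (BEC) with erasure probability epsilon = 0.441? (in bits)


C = 1 - epsilon = 1 - 0.441 = 0.559

0.559 bits


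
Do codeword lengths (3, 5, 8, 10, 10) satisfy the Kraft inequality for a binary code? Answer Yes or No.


Kraft sum = sum(2^(-l_i)) = 0.1621, need <= 1. Result: satisfied (a binary prefix-free code with these lengths exists)

Yes


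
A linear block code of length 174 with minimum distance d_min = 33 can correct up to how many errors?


Correction capability = floor((d-1)/2) = floor((33-1)/2) = 16

16 errors


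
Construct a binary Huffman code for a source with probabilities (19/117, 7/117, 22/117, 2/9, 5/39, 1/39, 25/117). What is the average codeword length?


Huffman construction (repeatedly merge the two least-probable nodes; each merge adds 1 bit to every symbol beneath it): 1/39 + 7/117 = 10/117; 10/117 + 5/39 = 25/117; 19/117 + 22/117 = 41/117; 25/117 + 25/117 = 50/117; 2/9 + 41/117 = 67/117; 50/117 + 67/117 = 1. Resulting codeword lengths (in the order the probabilities were given): (3, 4, 3, 2, 3, 4, 2). L_avg = sum(p_i * l_i) = 19/117*3 + 7/117*4 + 22/117*3 + 2/9*2 + 5/39*3 + 1/39*4 + 25/117*2 = 310/117 = 2.6496

2.6496 bits


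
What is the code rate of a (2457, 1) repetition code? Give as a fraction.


Rate = k/n = 1/2457

1/2457


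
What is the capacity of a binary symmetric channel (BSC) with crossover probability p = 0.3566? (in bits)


H(p) = -p*log2(p) - (1-p)*log2(1-p) = -0.3566*log2(0.3566) - 0.6434*log2(0.6434) = 0.530486 + 0.409339 = 0.9398. C = 1 - H(p) = 1 - 0.9398 = 0.0602

0.0602 bits


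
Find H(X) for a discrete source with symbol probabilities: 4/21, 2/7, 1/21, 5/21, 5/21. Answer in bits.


H = -sum(p_i * log2(p_i)). Terms: -(4/21)*log2(4/21) = 0.455680; -(2/7)*log2(2/7) = 0.516387; -(1/21)*log2(1/21) = 0.209158; -(5/21)*log2(5/21) = 0.492950; -(5/21)*log2(5/21) = 0.492950. H = 0.455680 + 0.516387 + 0.209158 + 0.492950 + 0.492950 = 2.1671

2.1671 bits


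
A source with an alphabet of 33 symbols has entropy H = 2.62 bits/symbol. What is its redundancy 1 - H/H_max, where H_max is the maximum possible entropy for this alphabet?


H_max = log2(K) = log2(33) = 5.0444 bits/symbol. Redundancy = 1 - H/H_max = 1 - 2.62/5.0444 = 1 - 0.5194 = 0.4806

0.4806


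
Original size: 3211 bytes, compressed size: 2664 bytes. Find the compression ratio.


Ratio = original / compressed = 3211 / 2664 = 1.2053

1.2053


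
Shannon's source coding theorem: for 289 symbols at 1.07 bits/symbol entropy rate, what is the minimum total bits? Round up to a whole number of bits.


Minimum bits >= n * H = 289 * 1.07 = 309.23, rounded up to a whole number of bits = 310

310 bits


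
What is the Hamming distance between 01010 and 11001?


Count differing positions: ^ . . ^ ^ = 3 differences

3


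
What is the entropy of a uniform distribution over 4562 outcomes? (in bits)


H = log2(n) = log2(4562) = 12.1555

12.1555 bits


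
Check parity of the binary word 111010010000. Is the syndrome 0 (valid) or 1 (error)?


Syndrome = XOR of all bits = 1 XOR 1 XOR 1 XOR 0 XOR 1 XOR 0 XOR 0 XOR 1 XOR 0 XOR 0 XOR 0 XOR 0 = 1

1


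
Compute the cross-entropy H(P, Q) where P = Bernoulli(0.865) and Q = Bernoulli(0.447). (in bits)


H(P,Q) = -p*log2(q) - (1-p)*log2(1-q). -0.865*log2(0.447) = 1.004830; -0.135*log2(0.553) = 0.115378. H(P,Q) = 1.004830 + 0.115378 = 1.1202

1.1202 bits


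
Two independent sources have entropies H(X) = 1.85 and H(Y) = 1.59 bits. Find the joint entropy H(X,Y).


For independent variables, H(X,Y) = H(X) + H(Y) = 1.85 + 1.59 = 3.44

3.44 bits


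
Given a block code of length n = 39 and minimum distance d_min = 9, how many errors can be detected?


Detection capability = d_min - 1 = 9 - 1 = 8

8 errors


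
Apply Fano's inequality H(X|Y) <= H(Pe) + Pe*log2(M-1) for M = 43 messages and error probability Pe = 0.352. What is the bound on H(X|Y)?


H(Pe) = -Pe*log2(Pe) - (1-Pe)*log2(1-Pe) = -0.352*log2(0.352) - 0.648*log2(0.648) = 0.530236 + 0.405605 = 0.9358. Pe*log2(M-1) = 0.352*log2(42) = 1.898096. Bound = H(Pe) + Pe*log2(M-1) = 0.530236 + 0.405605 + 1.898096 = 2.8339

2.8339 bits


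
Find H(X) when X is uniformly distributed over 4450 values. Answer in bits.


H = log2(n) = log2(4450) = 12.1196

12.1196 bits


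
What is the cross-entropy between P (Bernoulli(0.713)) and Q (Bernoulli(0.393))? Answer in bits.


H(P,Q) = -p*log2(q) - (1-p)*log2(1-q). -0.713*log2(0.393) = 0.960695; -0.287*log2(0.607) = 0.206706. H(P,Q) = 0.960695 + 0.206706 = 1.1674

1.1674 bits


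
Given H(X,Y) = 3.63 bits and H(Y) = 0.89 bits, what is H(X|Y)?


H(X|Y) = H(X,Y) - H(Y) = 3.63 - 0.89 = 2.74

2.74 bits


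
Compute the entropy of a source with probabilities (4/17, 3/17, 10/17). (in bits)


H = -sum(p_i * log2(p_i)). Terms: -(4/17)*log2(4/17) = 0.491168; -(3/17)*log2(3/17) = 0.441618; -(10/17)*log2(10/17) = 0.450315. H = 0.491168 + 0.441618 + 0.450315 = 1.3831

1.3831 bits


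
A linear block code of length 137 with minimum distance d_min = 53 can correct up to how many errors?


Correction capability = floor((d-1)/2) = floor((53-1)/2) = 26

26 errors


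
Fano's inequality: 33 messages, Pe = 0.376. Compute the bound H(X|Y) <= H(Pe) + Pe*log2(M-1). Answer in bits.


H(Pe) = -Pe*log2(Pe) - (1-Pe)*log2(1-Pe) = -0.376*log2(0.376) - 0.624*log2(0.624) = 0.530609 + 0.424558 = 0.9552. Pe*log2(M-1) = 0.376*log2(32) = 1.880000. Bound = H(Pe) + Pe*log2(M-1) = 0.530609 + 0.424558 + 1.880000 = 2.8352

2.8352 bits
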